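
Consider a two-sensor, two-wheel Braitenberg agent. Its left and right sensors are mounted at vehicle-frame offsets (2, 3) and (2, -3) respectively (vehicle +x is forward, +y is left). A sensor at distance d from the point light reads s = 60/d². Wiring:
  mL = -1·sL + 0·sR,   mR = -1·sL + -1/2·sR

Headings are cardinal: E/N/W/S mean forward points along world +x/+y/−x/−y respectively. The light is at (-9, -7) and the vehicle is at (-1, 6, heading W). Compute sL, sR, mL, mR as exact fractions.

left sensor world pos  = (-3, 3); dL² = 136
right sensor world pos = (-3, 9); dR² = 292
sL = 60/136 = 15/34
sR = 60/292 = 15/73
mL = -1·sL + 0·sR = -15/34
mR = -1·sL + -1/2·sR = -675/1241

15/34 15/73 -15/34 -675/1241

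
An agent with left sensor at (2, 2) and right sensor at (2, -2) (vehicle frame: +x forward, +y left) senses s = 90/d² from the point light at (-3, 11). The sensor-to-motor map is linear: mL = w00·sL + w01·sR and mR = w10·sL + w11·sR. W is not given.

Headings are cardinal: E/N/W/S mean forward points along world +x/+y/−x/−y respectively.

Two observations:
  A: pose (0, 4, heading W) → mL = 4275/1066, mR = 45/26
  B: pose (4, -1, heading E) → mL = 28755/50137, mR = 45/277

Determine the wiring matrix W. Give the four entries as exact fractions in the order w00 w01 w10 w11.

1/2 1 0 1/2

obs A: pose=(0,4,W) → sL=45/41, sR=45/13, mL=4275/1066, mR=45/26
obs B: pose=(4,-1,E) → sL=90/181, sR=90/277, mL=28755/50137, mR=45/277
sensor matrix S = [[45/41, 45/13], [90/181, 90/277]]; det S = -36466200/26723021
solve [mL_A; mL_B] = S·[w00; w01] and [mR_A; mR_B] = S·[w10; w11]:
  w00 = 1/2, w01 = 1, w10 = 0, w11 = 1/2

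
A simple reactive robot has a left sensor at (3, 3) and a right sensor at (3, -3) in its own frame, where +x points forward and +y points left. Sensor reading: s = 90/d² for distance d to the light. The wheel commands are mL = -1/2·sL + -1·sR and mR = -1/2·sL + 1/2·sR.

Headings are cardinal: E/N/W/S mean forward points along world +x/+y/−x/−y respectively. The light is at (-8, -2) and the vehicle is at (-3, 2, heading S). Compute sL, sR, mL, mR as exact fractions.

18/13 18 -243/13 108/13

left sensor world pos  = (0, -1); dL² = 65
right sensor world pos = (-6, -1); dR² = 5
sL = 90/65 = 18/13
sR = 90/5 = 18
mL = -1/2·sL + -1·sR = -243/13
mR = -1/2·sL + 1/2·sR = 108/13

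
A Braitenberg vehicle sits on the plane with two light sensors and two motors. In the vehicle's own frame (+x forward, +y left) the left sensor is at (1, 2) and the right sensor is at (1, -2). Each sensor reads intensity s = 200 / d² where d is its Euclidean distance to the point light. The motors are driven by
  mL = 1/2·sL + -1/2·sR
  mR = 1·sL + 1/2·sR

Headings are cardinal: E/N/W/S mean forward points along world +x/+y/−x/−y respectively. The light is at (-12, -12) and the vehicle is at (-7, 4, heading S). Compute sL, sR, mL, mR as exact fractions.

100/137 100/117 -1000/16029 18550/16029

left sensor world pos  = (-5, 3); dL² = 274
right sensor world pos = (-9, 3); dR² = 234
sL = 200/274 = 100/137
sR = 200/234 = 100/117
mL = 1/2·sL + -1/2·sR = -1000/16029
mR = 1·sL + 1/2·sR = 18550/16029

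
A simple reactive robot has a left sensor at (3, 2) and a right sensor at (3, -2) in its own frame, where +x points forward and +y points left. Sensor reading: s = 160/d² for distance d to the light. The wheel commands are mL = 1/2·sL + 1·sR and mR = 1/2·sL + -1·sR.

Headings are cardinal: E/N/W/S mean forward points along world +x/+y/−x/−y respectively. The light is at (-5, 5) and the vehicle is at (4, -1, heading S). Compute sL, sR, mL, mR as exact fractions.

left sensor world pos  = (6, -4); dL² = 202
right sensor world pos = (2, -4); dR² = 130
sL = 160/202 = 80/101
sR = 160/130 = 16/13
mL = 1/2·sL + 1·sR = 2136/1313
mR = 1/2·sL + -1·sR = -1096/1313

80/101 16/13 2136/1313 -1096/1313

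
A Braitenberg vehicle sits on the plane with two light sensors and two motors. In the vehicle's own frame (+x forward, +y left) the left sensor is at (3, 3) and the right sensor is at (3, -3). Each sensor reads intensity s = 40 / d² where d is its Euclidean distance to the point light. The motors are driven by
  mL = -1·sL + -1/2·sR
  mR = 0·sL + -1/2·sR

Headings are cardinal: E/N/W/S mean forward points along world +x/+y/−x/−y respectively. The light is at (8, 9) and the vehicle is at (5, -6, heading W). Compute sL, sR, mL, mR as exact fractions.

left sensor world pos  = (2, -9); dL² = 360
right sensor world pos = (2, -3); dR² = 180
sL = 40/360 = 1/9
sR = 40/180 = 2/9
mL = -1·sL + -1/2·sR = -2/9
mR = 0·sL + -1/2·sR = -1/9

1/9 2/9 -2/9 -1/9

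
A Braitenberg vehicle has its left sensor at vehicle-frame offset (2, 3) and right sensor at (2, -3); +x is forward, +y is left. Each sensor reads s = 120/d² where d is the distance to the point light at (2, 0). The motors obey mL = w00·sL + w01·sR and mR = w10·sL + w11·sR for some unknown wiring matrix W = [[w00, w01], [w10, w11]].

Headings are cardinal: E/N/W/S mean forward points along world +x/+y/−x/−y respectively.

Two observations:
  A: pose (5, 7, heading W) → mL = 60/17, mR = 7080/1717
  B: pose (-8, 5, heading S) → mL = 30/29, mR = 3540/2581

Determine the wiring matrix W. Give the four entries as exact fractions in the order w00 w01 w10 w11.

obs A: pose=(5,7,W) → sL=120/17, sR=120/101, mL=60/17, mR=7080/1717
obs B: pose=(-8,5,S) → sL=60/29, sR=60/89, mL=30/29, mR=3540/2581
sensor matrix S = [[120/17, 120/101], [60/29, 60/89]]; det S = 10195200/4431577
solve [mL_A; mL_B] = S·[w00; w01] and [mR_A; mR_B] = S·[w10; w11]:
  w00 = 1/2, w01 = 0, w10 = 1/2, w11 = 1/2

1/2 0 1/2 1/2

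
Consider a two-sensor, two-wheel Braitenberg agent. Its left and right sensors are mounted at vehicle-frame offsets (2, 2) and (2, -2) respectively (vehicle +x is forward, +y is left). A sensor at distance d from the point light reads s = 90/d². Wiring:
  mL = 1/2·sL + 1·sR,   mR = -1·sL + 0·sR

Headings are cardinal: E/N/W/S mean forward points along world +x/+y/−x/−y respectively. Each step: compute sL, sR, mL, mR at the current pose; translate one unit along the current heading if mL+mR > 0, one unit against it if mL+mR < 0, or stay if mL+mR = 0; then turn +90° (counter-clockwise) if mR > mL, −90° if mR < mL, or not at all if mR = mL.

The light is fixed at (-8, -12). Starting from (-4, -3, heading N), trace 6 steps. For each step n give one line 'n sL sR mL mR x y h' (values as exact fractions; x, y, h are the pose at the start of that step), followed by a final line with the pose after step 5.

n=0: pose=(-4,-3,N); sL=18/25, sR=90/157; mL=3663/3925, mR=-18/25; mL+mR=837/3925 → advance +1; mR−mL=-6489/3925 → turn -1·90°
n=1: pose=(-4,-2,E); sL=1/2, sR=9/10; mL=23/20, mR=-1/2; mL+mR=13/20 → advance +1; mR−mL=-33/20 → turn -1·90°
n=2: pose=(-3,-2,S); sL=90/113, sR=90/73; mL=13455/8249, mR=-90/113; mL+mR=6885/8249 → advance +1; mR−mL=-20025/8249 → turn -1·90°
n=3: pose=(-3,-3,W); sL=45/29, sR=9/13; mL=1107/754, mR=-45/29; mL+mR=-63/754 → advance -1; mR−mL=-2277/754 → turn -1·90°
n=4: pose=(-2,-3,N); sL=90/137, sR=18/37; mL=4131/5069, mR=-90/137; mL+mR=801/5069 → advance +1; mR−mL=-7461/5069 → turn -1·90°
n=5: pose=(-2,-2,E); sL=45/104, sR=45/64; mL=765/832, mR=-45/104; mL+mR=405/832 → advance +1; mR−mL=-1125/832 → turn -1·90°

0 18/25 90/157 3663/3925 -18/25 -4 -3 N
1 1/2 9/10 23/20 -1/2 -4 -2 E
2 90/113 90/73 13455/8249 -90/113 -3 -2 S
3 45/29 9/13 1107/754 -45/29 -3 -3 W
4 90/137 18/37 4131/5069 -90/137 -2 -3 N
5 45/104 45/64 765/832 -45/104 -2 -2 E
final -1 -2 S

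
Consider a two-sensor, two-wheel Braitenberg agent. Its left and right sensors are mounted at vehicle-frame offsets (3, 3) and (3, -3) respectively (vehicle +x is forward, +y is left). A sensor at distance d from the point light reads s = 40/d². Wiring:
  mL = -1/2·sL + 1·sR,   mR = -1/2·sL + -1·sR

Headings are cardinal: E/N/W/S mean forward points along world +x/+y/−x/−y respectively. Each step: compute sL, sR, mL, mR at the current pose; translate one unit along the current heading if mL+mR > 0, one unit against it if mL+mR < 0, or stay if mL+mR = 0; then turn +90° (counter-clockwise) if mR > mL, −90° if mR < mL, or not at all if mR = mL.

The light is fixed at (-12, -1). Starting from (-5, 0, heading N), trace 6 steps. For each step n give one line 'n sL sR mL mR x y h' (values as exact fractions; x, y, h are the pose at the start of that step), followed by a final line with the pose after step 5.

n=0: pose=(-5,0,N); sL=5/4, sR=10/29; mL=-65/232, mR=-225/232; mL+mR=-5/4 → advance -1; mR−mL=-20/29 → turn -1·90°
n=1: pose=(-5,-1,E); sL=40/109, sR=40/109; mL=20/109, mR=-60/109; mL+mR=-40/109 → advance -1; mR−mL=-80/109 → turn -1·90°
n=2: pose=(-6,-1,S); sL=4/9, sR=20/9; mL=2, mR=-22/9; mL+mR=-4/9 → advance -1; mR−mL=-40/9 → turn -1·90°
n=3: pose=(-6,0,W); sL=40/13, sR=8/5; mL=4/65, mR=-204/65; mL+mR=-40/13 → advance -1; mR−mL=-16/5 → turn -1·90°
n=4: pose=(-5,0,N); sL=5/4, sR=10/29; mL=-65/232, mR=-225/232; mL+mR=-5/4 → advance -1; mR−mL=-20/29 → turn -1·90°
n=5: pose=(-5,-1,E); sL=40/109, sR=40/109; mL=20/109, mR=-60/109; mL+mR=-40/109 → advance -1; mR−mL=-80/109 → turn -1·90°

0 5/4 10/29 -65/232 -225/232 -5 0 N
1 40/109 40/109 20/109 -60/109 -5 -1 E
2 4/9 20/9 2 -22/9 -6 -1 S
3 40/13 8/5 4/65 -204/65 -6 0 W
4 5/4 10/29 -65/232 -225/232 -5 0 N
5 40/109 40/109 20/109 -60/109 -5 -1 E
final -6 -1 S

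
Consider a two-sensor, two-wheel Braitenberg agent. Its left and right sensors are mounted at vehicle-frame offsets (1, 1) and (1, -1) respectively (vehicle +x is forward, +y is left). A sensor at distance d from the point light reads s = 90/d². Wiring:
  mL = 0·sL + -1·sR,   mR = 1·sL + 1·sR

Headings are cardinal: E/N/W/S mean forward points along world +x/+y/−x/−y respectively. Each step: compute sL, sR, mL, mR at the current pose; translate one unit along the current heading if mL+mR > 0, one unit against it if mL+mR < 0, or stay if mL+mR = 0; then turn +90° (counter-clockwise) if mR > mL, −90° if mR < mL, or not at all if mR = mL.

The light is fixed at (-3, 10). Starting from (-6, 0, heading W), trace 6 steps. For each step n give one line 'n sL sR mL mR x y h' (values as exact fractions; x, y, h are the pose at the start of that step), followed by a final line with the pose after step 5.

n=0: pose=(-6,0,W); sL=90/137, sR=90/97; mL=-90/97, mR=21060/13289; mL+mR=90/137 → advance +1; mR−mL=33390/13289 → turn +1·90°
n=1: pose=(-7,0,S); sL=9/13, sR=45/73; mL=-45/73, mR=1242/949; mL+mR=9/13 → advance +1; mR−mL=1827/949 → turn +1·90°
n=2: pose=(-7,-1,E); sL=90/109, sR=10/17; mL=-10/17, mR=2620/1853; mL+mR=90/109 → advance +1; mR−mL=3710/1853 → turn +1·90°
n=3: pose=(-6,-1,N); sL=45/58, sR=45/52; mL=-45/52, mR=2475/1508; mL+mR=45/58 → advance +1; mR−mL=945/377 → turn +1·90°
n=4: pose=(-6,0,W); sL=90/137, sR=90/97; mL=-90/97, mR=21060/13289; mL+mR=90/137 → advance +1; mR−mL=33390/13289 → turn +1·90°
n=5: pose=(-7,0,S); sL=9/13, sR=45/73; mL=-45/73, mR=1242/949; mL+mR=9/13 → advance +1; mR−mL=1827/949 → turn +1·90°

0 90/137 90/97 -90/97 21060/13289 -6 0 W
1 9/13 45/73 -45/73 1242/949 -7 0 S
2 90/109 10/17 -10/17 2620/1853 -7 -1 E
3 45/58 45/52 -45/52 2475/1508 -6 -1 N
4 90/137 90/97 -90/97 21060/13289 -6 0 W
5 9/13 45/73 -45/73 1242/949 -7 0 S
final -7 -1 E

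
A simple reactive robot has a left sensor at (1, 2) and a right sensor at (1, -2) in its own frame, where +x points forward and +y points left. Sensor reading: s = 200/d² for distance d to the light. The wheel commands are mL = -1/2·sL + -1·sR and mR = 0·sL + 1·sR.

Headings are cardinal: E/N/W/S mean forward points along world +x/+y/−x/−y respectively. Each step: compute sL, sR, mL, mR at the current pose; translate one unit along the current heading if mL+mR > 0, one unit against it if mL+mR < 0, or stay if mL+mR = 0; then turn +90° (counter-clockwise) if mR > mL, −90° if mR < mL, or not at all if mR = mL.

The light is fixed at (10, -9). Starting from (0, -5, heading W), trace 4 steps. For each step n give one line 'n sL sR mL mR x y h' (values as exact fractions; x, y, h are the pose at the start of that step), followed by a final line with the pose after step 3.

n=0: pose=(0,-5,W); sL=8/5, sR=200/157; mL=-1628/785, mR=200/157; mL+mR=-4/5 → advance -1; mR−mL=2628/785 → turn +1·90°
n=1: pose=(1,-5,S); sL=100/29, sR=20/13; mL=-1230/377, mR=20/13; mL+mR=-50/29 → advance -1; mR−mL=1810/377 → turn +1·90°
n=2: pose=(1,-4,E); sL=200/113, sR=200/73; mL=-29900/8249, mR=200/73; mL+mR=-100/113 → advance -1; mR−mL=52500/8249 → turn +1·90°
n=3: pose=(0,-4,N); sL=10/9, sR=2; mL=-23/9, mR=2; mL+mR=-5/9 → advance -1; mR−mL=41/9 → turn +1·90°

0 8/5 200/157 -1628/785 200/157 0 -5 W
1 100/29 20/13 -1230/377 20/13 1 -5 S
2 200/113 200/73 -29900/8249 200/73 1 -4 E
3 10/9 2 -23/9 2 0 -4 N
final 0 -5 W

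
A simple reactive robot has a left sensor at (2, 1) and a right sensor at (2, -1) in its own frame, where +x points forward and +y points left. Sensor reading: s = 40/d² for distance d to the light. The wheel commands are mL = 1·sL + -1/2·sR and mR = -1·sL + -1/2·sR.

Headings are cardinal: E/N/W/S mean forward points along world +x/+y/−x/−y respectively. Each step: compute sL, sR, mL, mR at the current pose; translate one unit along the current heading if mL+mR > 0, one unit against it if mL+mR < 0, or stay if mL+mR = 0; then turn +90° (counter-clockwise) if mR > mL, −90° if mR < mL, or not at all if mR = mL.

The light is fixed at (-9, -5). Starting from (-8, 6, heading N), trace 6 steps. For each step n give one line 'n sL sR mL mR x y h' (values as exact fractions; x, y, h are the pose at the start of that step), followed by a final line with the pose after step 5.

0 40/169 40/173 3540/29237 -10300/29237 -8 6 N
1 4/13 4/9 10/117 -62/117 -8 5 E
2 8/13 8/13 4/13 -12/13 -9 5 S
3 5/13 10/37 120/481 -250/481 -9 6 W
4 40/169 40/173 3540/29237 -10300/29237 -8 6 N
5 4/13 4/9 10/117 -62/117 -8 5 E
final -9 5 S

n=0: pose=(-8,6,N); sL=40/169, sR=40/173; mL=3540/29237, mR=-10300/29237; mL+mR=-40/173 → advance -1; mR−mL=-80/169 → turn -1·90°
n=1: pose=(-8,5,E); sL=4/13, sR=4/9; mL=10/117, mR=-62/117; mL+mR=-4/9 → advance -1; mR−mL=-8/13 → turn -1·90°
n=2: pose=(-9,5,S); sL=8/13, sR=8/13; mL=4/13, mR=-12/13; mL+mR=-8/13 → advance -1; mR−mL=-16/13 → turn -1·90°
n=3: pose=(-9,6,W); sL=5/13, sR=10/37; mL=120/481, mR=-250/481; mL+mR=-10/37 → advance -1; mR−mL=-10/13 → turn -1·90°
n=4: pose=(-8,6,N); sL=40/169, sR=40/173; mL=3540/29237, mR=-10300/29237; mL+mR=-40/173 → advance -1; mR−mL=-80/169 → turn -1·90°
n=5: pose=(-8,5,E); sL=4/13, sR=4/9; mL=10/117, mR=-62/117; mL+mR=-4/9 → advance -1; mR−mL=-8/13 → turn -1·90°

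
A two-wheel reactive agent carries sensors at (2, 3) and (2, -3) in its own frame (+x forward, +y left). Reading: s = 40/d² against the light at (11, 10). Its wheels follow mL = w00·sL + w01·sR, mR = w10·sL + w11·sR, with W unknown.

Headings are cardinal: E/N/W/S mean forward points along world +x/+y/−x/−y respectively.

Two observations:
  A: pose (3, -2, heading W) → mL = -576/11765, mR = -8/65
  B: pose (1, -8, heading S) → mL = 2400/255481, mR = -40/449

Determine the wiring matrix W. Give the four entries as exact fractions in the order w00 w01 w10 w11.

obs A: pose=(3,-2,W) → sL=8/65, sR=40/181, mL=-576/11765, mR=-8/65
obs B: pose=(1,-8,S) → sL=40/449, sR=40/569, mL=2400/255481, mR=-40/449
sensor matrix S = [[8/65, 40/181], [40/449, 40/569]]; det S = -6633984/601146793
solve [mL_A; mL_B] = S·[w00; w01] and [mR_A; mR_B] = S·[w10; w11]:
  w00 = 1/2, w01 = -1/2, w10 = -1, w11 = 0

1/2 -1/2 -1 0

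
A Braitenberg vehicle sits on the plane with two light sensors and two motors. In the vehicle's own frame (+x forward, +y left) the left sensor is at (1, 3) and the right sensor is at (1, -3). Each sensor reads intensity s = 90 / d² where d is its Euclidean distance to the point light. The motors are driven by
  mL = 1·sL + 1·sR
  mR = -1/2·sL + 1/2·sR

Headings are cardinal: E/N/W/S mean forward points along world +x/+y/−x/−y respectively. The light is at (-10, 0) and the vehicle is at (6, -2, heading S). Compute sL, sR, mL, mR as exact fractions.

left sensor world pos  = (9, -3); dL² = 370
right sensor world pos = (3, -3); dR² = 178
sL = 90/370 = 9/37
sR = 90/178 = 45/89
mL = 1·sL + 1·sR = 2466/3293
mR = -1/2·sL + 1/2·sR = 432/3293

9/37 45/89 2466/3293 432/3293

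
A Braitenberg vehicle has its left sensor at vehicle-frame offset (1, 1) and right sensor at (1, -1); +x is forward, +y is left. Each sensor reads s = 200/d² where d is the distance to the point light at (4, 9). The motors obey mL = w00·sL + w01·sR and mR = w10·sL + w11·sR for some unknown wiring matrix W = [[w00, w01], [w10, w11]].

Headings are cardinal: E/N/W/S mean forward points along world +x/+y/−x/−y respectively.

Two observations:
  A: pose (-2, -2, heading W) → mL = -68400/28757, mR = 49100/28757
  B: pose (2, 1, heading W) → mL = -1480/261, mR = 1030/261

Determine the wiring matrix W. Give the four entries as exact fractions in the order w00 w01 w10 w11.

obs A: pose=(-2,-2,W) → sL=200/193, sR=200/149, mL=-68400/28757, mR=49100/28757
obs B: pose=(2,1,W) → sL=20/9, sR=100/29, mL=-1480/261, mR=1030/261
sensor matrix S = [[200/193, 200/149], [20/9, 100/29]]; det S = 4432000/7505577
solve [mL_A; mL_B] = S·[w00; w01] and [mR_A; mR_B] = S·[w10; w11]:
  w00 = -1, w01 = -1, w10 = 1, w11 = 1/2

-1 -1 1 1/2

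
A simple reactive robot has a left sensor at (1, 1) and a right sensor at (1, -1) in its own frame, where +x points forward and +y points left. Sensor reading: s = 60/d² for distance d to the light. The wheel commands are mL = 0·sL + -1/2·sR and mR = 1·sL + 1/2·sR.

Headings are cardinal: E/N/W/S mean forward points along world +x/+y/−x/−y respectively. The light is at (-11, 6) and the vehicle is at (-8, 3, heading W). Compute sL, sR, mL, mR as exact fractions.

3 15/2 -15/4 27/4

left sensor world pos  = (-9, 2); dL² = 20
right sensor world pos = (-9, 4); dR² = 8
sL = 60/20 = 3
sR = 60/8 = 15/2
mL = 0·sL + -1/2·sR = -15/4
mR = 1·sL + 1/2·sR = 27/4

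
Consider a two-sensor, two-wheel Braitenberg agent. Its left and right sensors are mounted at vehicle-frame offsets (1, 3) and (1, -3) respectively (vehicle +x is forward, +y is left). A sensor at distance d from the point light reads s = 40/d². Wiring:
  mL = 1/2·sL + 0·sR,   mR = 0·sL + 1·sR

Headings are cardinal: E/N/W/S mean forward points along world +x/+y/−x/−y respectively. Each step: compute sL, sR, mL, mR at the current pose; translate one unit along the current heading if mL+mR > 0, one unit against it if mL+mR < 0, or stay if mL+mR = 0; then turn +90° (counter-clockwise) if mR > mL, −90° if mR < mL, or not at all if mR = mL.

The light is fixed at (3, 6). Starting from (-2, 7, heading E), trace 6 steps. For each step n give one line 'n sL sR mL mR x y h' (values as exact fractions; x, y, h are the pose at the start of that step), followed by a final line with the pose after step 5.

0 5/4 2 5/8 2 -2 7 E
1 40/53 8 20/53 8 -1 7 N
2 20/13 4/5 10/13 4/5 -1 8 W
3 8 8/13 4 8/13 -2 8 S
4 1 10/13 1/2 10/13 -2 7 W
5 40/9 40/81 20/9 40/81 -3 7 S
final -3 6 W

n=0: pose=(-2,7,E); sL=5/4, sR=2; mL=5/8, mR=2; mL+mR=21/8 → advance +1; mR−mL=11/8 → turn +1·90°
n=1: pose=(-1,7,N); sL=40/53, sR=8; mL=20/53, mR=8; mL+mR=444/53 → advance +1; mR−mL=404/53 → turn +1·90°
n=2: pose=(-1,8,W); sL=20/13, sR=4/5; mL=10/13, mR=4/5; mL+mR=102/65 → advance +1; mR−mL=2/65 → turn +1·90°
n=3: pose=(-2,8,S); sL=8, sR=8/13; mL=4, mR=8/13; mL+mR=60/13 → advance +1; mR−mL=-44/13 → turn -1·90°
n=4: pose=(-2,7,W); sL=1, sR=10/13; mL=1/2, mR=10/13; mL+mR=33/26 → advance +1; mR−mL=7/26 → turn +1·90°
n=5: pose=(-3,7,S); sL=40/9, sR=40/81; mL=20/9, mR=40/81; mL+mR=220/81 → advance +1; mR−mL=-140/81 → turn -1·90°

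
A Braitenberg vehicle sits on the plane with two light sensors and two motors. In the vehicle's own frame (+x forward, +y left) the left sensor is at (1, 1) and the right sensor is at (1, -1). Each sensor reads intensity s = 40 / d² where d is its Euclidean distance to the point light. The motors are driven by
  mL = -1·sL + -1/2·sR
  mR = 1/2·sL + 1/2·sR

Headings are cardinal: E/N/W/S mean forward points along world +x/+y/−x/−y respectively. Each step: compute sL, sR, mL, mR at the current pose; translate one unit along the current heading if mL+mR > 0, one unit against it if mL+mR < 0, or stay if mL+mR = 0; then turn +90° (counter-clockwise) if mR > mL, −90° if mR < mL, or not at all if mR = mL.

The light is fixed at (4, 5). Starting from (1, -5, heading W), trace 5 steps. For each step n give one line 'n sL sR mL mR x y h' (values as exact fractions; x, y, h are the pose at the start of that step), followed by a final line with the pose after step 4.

n=0: pose=(1,-5,W); sL=40/137, sR=40/97; mL=-6620/13289, mR=4680/13289; mL+mR=-20/137 → advance -1; mR−mL=11300/13289 → turn +1·90°
n=1: pose=(2,-5,S); sL=20/61, sR=4/13; mL=-382/793, mR=252/793; mL+mR=-10/61 → advance -1; mR−mL=634/793 → turn +1·90°
n=2: pose=(2,-4,E); sL=8/13, sR=40/101; mL=-1068/1313, mR=664/1313; mL+mR=-4/13 → advance -1; mR−mL=1732/1313 → turn +1·90°
n=3: pose=(1,-4,N); sL=1/2, sR=10/17; mL=-27/34, mR=37/68; mL+mR=-1/4 → advance -1; mR−mL=91/68 → turn +1·90°
n=4: pose=(1,-5,W); sL=40/137, sR=40/97; mL=-6620/13289, mR=4680/13289; mL+mR=-20/137 → advance -1; mR−mL=11300/13289 → turn +1·90°

0 40/137 40/97 -6620/13289 4680/13289 1 -5 W
1 20/61 4/13 -382/793 252/793 2 -5 S
2 8/13 40/101 -1068/1313 664/1313 2 -4 E
3 1/2 10/17 -27/34 37/68 1 -4 N
4 40/137 40/97 -6620/13289 4680/13289 1 -5 W
final 2 -5 S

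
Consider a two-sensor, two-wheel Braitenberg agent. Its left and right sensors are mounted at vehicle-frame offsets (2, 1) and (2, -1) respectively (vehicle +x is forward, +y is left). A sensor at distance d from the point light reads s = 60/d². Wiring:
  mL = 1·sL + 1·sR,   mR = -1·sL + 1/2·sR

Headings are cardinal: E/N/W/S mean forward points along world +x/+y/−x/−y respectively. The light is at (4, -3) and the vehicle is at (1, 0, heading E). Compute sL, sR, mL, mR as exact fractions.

left sensor world pos  = (3, 1); dL² = 17
right sensor world pos = (3, -1); dR² = 5
sL = 60/17 = 60/17
sR = 60/5 = 12
mL = 1·sL + 1·sR = 264/17
mR = -1·sL + 1/2·sR = 42/17

60/17 12 264/17 42/17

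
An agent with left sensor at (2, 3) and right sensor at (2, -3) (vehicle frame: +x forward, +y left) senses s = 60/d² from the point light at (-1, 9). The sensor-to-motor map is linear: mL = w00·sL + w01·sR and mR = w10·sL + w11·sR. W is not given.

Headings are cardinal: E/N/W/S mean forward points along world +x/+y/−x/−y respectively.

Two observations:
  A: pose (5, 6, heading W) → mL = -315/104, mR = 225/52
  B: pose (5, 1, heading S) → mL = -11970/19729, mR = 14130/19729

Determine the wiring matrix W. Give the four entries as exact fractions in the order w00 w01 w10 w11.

obs A: pose=(5,6,W) → sL=15/13, sR=15/4, mL=-315/104, mR=225/52
obs B: pose=(5,1,S) → sL=60/181, sR=60/109, mL=-11970/19729, mR=14130/19729
sensor matrix S = [[15/13, 15/4], [60/181, 60/109]]; det S = -155925/256477
solve [mL_A; mL_B] = S·[w00; w01] and [mR_A; mR_B] = S·[w10; w11]:
  w00 = -1, w01 = -1/2, w10 = 1/2, w11 = 1

-1 -1/2 1/2 1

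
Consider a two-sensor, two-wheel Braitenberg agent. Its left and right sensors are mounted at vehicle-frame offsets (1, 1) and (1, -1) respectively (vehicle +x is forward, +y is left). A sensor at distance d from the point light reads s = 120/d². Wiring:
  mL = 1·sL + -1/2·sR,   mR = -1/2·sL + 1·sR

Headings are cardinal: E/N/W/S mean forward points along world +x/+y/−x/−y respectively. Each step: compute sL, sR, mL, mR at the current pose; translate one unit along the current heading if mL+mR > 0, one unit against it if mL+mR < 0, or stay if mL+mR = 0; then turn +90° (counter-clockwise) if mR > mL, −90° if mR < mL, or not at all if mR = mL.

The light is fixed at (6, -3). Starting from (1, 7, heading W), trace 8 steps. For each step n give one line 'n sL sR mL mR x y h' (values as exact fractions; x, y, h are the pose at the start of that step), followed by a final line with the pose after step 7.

0 40/39 120/157 3940/6123 1540/6123 1 7 W
1 12/17 60/73 366/1241 582/1241 0 7 N
2 120/149 120/193 14220/28757 6300/28757 0 8 W
3 15/26 2/3 19/78 59/156 -1 8 N
4 24/37 120/233 3372/8621 1644/8621 -1 9 W
5 12/25 60/109 558/2725 846/2725 -2 9 N
6 8/15 120/277 1316/4155 692/4155 -2 10 W
7 15/37 6/13 84/481 249/962 -3 10 N
final -3 11 W

n=0: pose=(1,7,W); sL=40/39, sR=120/157; mL=3940/6123, mR=1540/6123; mL+mR=5480/6123 → advance +1; mR−mL=-800/2041 → turn -1·90°
n=1: pose=(0,7,N); sL=12/17, sR=60/73; mL=366/1241, mR=582/1241; mL+mR=948/1241 → advance +1; mR−mL=216/1241 → turn +1·90°
n=2: pose=(0,8,W); sL=120/149, sR=120/193; mL=14220/28757, mR=6300/28757; mL+mR=20520/28757 → advance +1; mR−mL=-7920/28757 → turn -1·90°
n=3: pose=(-1,8,N); sL=15/26, sR=2/3; mL=19/78, mR=59/156; mL+mR=97/156 → advance +1; mR−mL=7/52 → turn +1·90°
n=4: pose=(-1,9,W); sL=24/37, sR=120/233; mL=3372/8621, mR=1644/8621; mL+mR=5016/8621 → advance +1; mR−mL=-1728/8621 → turn -1·90°
n=5: pose=(-2,9,N); sL=12/25, sR=60/109; mL=558/2725, mR=846/2725; mL+mR=1404/2725 → advance +1; mR−mL=288/2725 → turn +1·90°
n=6: pose=(-2,10,W); sL=8/15, sR=120/277; mL=1316/4155, mR=692/4155; mL+mR=2008/4155 → advance +1; mR−mL=-208/1385 → turn -1·90°
n=7: pose=(-3,10,N); sL=15/37, sR=6/13; mL=84/481, mR=249/962; mL+mR=417/962 → advance +1; mR−mL=81/962 → turn +1·90°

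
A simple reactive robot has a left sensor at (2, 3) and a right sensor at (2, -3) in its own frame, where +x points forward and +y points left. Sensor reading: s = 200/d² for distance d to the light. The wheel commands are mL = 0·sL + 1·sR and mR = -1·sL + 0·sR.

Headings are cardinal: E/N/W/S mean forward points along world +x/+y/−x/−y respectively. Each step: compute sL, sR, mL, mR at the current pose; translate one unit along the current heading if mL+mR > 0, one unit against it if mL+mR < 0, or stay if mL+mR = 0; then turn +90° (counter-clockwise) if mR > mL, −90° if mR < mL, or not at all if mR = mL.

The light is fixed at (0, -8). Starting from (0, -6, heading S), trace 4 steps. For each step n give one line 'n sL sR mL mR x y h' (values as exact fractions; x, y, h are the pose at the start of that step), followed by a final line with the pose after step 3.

n=0: pose=(0,-6,S); sL=200/9, sR=200/9; mL=200/9, mR=-200/9; mL+mR=0 → advance +0; mR−mL=-400/9 → turn -1·90°
n=1: pose=(0,-6,W); sL=40, sR=200/29; mL=200/29, mR=-40; mL+mR=-960/29 → advance -1; mR−mL=-1360/29 → turn -1·90°
n=2: pose=(1,-6,N); sL=10, sR=25/4; mL=25/4, mR=-10; mL+mR=-15/4 → advance -1; mR−mL=-65/4 → turn -1·90°
n=3: pose=(1,-7,E); sL=8, sR=200/13; mL=200/13, mR=-8; mL+mR=96/13 → advance +1; mR−mL=-304/13 → turn -1·90°

0 200/9 200/9 200/9 -200/9 0 -6 S
1 40 200/29 200/29 -40 0 -6 W
2 10 25/4 25/4 -10 1 -6 N
3 8 200/13 200/13 -8 1 -7 E
final 2 -7 S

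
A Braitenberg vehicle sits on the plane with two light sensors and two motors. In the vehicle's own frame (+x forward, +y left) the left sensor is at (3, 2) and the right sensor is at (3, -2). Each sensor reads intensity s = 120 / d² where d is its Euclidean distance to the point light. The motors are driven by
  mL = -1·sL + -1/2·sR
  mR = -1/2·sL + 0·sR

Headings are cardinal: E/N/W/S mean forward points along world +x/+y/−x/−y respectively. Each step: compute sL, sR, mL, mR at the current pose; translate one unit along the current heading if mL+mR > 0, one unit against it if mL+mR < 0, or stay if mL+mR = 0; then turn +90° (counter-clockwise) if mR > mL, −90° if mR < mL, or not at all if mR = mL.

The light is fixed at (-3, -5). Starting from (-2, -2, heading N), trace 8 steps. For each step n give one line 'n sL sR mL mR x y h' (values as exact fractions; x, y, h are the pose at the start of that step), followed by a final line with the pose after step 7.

n=0: pose=(-2,-2,N); sL=120/37, sR=8/3; mL=-508/111, mR=-60/37; mL+mR=-688/111 → advance -1; mR−mL=328/111 → turn +1·90°
n=1: pose=(-2,-3,W); sL=30, sR=6; mL=-33, mR=-15; mL+mR=-48 → advance -1; mR−mL=18 → turn +1·90°
n=2: pose=(-1,-3,S); sL=120/17, sR=120; mL=-1140/17, mR=-60/17; mL+mR=-1200/17 → advance -1; mR−mL=1080/17 → turn +1·90°
n=3: pose=(-1,-2,E); sL=12/5, sR=60/13; mL=-306/65, mR=-6/5; mL+mR=-384/65 → advance -1; mR−mL=228/65 → turn +1·90°
n=4: pose=(-2,-2,N); sL=120/37, sR=8/3; mL=-508/111, mR=-60/37; mL+mR=-688/111 → advance -1; mR−mL=328/111 → turn +1·90°
n=5: pose=(-2,-3,W); sL=30, sR=6; mL=-33, mR=-15; mL+mR=-48 → advance -1; mR−mL=18 → turn +1·90°
n=6: pose=(-1,-3,S); sL=120/17, sR=120; mL=-1140/17, mR=-60/17; mL+mR=-1200/17 → advance -1; mR−mL=1080/17 → turn +1·90°
n=7: pose=(-1,-2,E); sL=12/5, sR=60/13; mL=-306/65, mR=-6/5; mL+mR=-384/65 → advance -1; mR−mL=228/65 → turn +1·90°

0 120/37 8/3 -508/111 -60/37 -2 -2 N
1 30 6 -33 -15 -2 -3 W
2 120/17 120 -1140/17 -60/17 -1 -3 S
3 12/5 60/13 -306/65 -6/5 -1 -2 E
4 120/37 8/3 -508/111 -60/37 -2 -2 N
5 30 6 -33 -15 -2 -3 W
6 120/17 120 -1140/17 -60/17 -1 -3 S
7 12/5 60/13 -306/65 -6/5 -1 -2 E
final -2 -2 N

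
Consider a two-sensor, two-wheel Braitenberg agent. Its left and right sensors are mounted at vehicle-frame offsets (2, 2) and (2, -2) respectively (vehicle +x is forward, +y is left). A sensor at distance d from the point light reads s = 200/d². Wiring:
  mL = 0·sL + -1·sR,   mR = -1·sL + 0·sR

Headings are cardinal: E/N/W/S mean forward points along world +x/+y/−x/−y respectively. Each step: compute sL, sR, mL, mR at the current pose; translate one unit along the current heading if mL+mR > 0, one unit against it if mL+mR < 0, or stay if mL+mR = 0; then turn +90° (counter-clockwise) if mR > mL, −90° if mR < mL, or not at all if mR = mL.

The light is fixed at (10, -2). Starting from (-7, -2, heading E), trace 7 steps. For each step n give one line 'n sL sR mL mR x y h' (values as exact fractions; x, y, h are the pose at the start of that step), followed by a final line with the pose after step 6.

n=0: pose=(-7,-2,E); sL=200/229, sR=200/229; mL=-200/229, mR=-200/229; mL+mR=-400/229 → advance -1; mR−mL=0 → turn +0·90°
n=1: pose=(-8,-2,E); sL=10/13, sR=10/13; mL=-10/13, mR=-10/13; mL+mR=-20/13 → advance -1; mR−mL=0 → turn +0·90°
n=2: pose=(-9,-2,E); sL=200/293, sR=200/293; mL=-200/293, mR=-200/293; mL+mR=-400/293 → advance -1; mR−mL=0 → turn +0·90°
n=3: pose=(-10,-2,E); sL=25/41, sR=25/41; mL=-25/41, mR=-25/41; mL+mR=-50/41 → advance -1; mR−mL=0 → turn +0·90°
n=4: pose=(-11,-2,E); sL=40/73, sR=40/73; mL=-40/73, mR=-40/73; mL+mR=-80/73 → advance -1; mR−mL=0 → turn +0·90°
n=5: pose=(-12,-2,E); sL=50/101, sR=50/101; mL=-50/101, mR=-50/101; mL+mR=-100/101 → advance -1; mR−mL=0 → turn +0·90°
n=6: pose=(-13,-2,E); sL=40/89, sR=40/89; mL=-40/89, mR=-40/89; mL+mR=-80/89 → advance -1; mR−mL=0 → turn +0·90°

0 200/229 200/229 -200/229 -200/229 -7 -2 E
1 10/13 10/13 -10/13 -10/13 -8 -2 E
2 200/293 200/293 -200/293 -200/293 -9 -2 E
3 25/41 25/41 -25/41 -25/41 -10 -2 E
4 40/73 40/73 -40/73 -40/73 -11 -2 E
5 50/101 50/101 -50/101 -50/101 -12 -2 E
6 40/89 40/89 -40/89 -40/89 -13 -2 E
final -14 -2 E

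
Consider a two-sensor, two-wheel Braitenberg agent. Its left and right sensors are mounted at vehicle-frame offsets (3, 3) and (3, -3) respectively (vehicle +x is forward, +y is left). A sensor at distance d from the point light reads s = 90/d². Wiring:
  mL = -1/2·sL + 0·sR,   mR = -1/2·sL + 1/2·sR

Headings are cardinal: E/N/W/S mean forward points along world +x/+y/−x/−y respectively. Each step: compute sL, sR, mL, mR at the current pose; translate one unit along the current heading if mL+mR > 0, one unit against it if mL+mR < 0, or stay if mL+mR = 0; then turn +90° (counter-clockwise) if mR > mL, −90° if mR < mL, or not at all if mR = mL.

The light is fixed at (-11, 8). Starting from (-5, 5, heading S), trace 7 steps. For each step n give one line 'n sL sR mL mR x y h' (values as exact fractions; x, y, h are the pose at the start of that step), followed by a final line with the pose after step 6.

0 10/13 2 -5/13 8/13 -5 5 S
1 45/41 9/13 -45/82 -108/533 -5 4 E
2 18 18/13 -9 -108/13 -6 4 N
3 45/34 45/4 -45/68 675/136 -6 3 W
4 90/113 18/13 -45/113 432/1469 -7 3 S
5 9/5 45/49 -9/10 -108/245 -7 4 E
6 90 90/37 -45 -1620/37 -8 4 N
final -8 3 W

n=0: pose=(-5,5,S); sL=10/13, sR=2; mL=-5/13, mR=8/13; mL+mR=3/13 → advance +1; mR−mL=1 → turn +1·90°
n=1: pose=(-5,4,E); sL=45/41, sR=9/13; mL=-45/82, mR=-108/533; mL+mR=-801/1066 → advance -1; mR−mL=9/26 → turn +1·90°
n=2: pose=(-6,4,N); sL=18, sR=18/13; mL=-9, mR=-108/13; mL+mR=-225/13 → advance -1; mR−mL=9/13 → turn +1·90°
n=3: pose=(-6,3,W); sL=45/34, sR=45/4; mL=-45/68, mR=675/136; mL+mR=585/136 → advance +1; mR−mL=45/8 → turn +1·90°
n=4: pose=(-7,3,S); sL=90/113, sR=18/13; mL=-45/113, mR=432/1469; mL+mR=-153/1469 → advance -1; mR−mL=9/13 → turn +1·90°
n=5: pose=(-7,4,E); sL=9/5, sR=45/49; mL=-9/10, mR=-108/245; mL+mR=-657/490 → advance -1; mR−mL=45/98 → turn +1·90°
n=6: pose=(-8,4,N); sL=90, sR=90/37; mL=-45, mR=-1620/37; mL+mR=-3285/37 → advance -1; mR−mL=45/37 → turn +1·90°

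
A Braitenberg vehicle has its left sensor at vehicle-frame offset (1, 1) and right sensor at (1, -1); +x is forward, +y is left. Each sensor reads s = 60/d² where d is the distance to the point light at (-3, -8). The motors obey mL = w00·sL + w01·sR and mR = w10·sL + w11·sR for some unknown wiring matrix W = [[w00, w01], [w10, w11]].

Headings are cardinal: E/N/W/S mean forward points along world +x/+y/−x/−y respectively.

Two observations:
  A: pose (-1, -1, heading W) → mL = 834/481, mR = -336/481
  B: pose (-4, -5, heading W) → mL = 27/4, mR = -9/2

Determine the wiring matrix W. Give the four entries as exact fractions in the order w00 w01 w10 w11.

1/2 1 -1 1

obs A: pose=(-1,-1,W) → sL=60/37, sR=12/13, mL=834/481, mR=-336/481
obs B: pose=(-4,-5,W) → sL=15/2, sR=3, mL=27/4, mR=-9/2
sensor matrix S = [[60/37, 12/13], [15/2, 3]]; det S = -990/481
solve [mL_A; mL_B] = S·[w00; w01] and [mR_A; mR_B] = S·[w10; w11]:
  w00 = 1/2, w01 = 1, w10 = -1, w11 = 1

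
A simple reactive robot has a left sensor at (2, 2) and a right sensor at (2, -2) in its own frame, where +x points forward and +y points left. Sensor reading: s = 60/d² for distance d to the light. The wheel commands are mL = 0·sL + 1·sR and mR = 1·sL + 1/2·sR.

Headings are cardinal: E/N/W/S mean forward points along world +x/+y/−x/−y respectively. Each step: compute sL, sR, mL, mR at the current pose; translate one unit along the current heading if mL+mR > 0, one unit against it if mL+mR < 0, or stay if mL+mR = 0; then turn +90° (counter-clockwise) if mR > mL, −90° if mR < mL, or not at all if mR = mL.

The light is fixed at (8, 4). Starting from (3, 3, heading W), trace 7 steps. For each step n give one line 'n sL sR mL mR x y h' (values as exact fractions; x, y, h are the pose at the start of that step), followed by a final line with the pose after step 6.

n=0: pose=(3,3,W); sL=30/29, sR=6/5; mL=6/5, mR=237/145; mL+mR=411/145 → advance +1; mR−mL=63/145 → turn +1·90°
n=1: pose=(2,3,S); sL=12/5, sR=60/73; mL=60/73, mR=1026/365; mL+mR=1326/365 → advance +1; mR−mL=726/365 → turn +1·90°
n=2: pose=(2,2,E); sL=15/4, sR=15/8; mL=15/8, mR=75/16; mL+mR=105/16 → advance +1; mR−mL=45/16 → turn +1·90°
n=3: pose=(3,2,N); sL=60/49, sR=20/3; mL=20/3, mR=670/147; mL+mR=550/49 → advance +1; mR−mL=-310/147 → turn -1·90°
n=4: pose=(3,3,E); sL=6, sR=10/3; mL=10/3, mR=23/3; mL+mR=11 → advance +1; mR−mL=13/3 → turn +1·90°
n=5: pose=(4,3,N); sL=60/37, sR=12; mL=12, mR=282/37; mL+mR=726/37 → advance +1; mR−mL=-162/37 → turn -1·90°
n=6: pose=(4,4,E); sL=15/2, sR=15/2; mL=15/2, mR=45/4; mL+mR=75/4 → advance +1; mR−mL=15/4 → turn +1·90°

0 30/29 6/5 6/5 237/145 3 3 W
1 12/5 60/73 60/73 1026/365 2 3 S
2 15/4 15/8 15/8 75/16 2 2 E
3 60/49 20/3 20/3 670/147 3 2 N
4 6 10/3 10/3 23/3 3 3 E
5 60/37 12 12 282/37 4 3 N
6 15/2 15/2 15/2 45/4 4 4 E
final 5 4 N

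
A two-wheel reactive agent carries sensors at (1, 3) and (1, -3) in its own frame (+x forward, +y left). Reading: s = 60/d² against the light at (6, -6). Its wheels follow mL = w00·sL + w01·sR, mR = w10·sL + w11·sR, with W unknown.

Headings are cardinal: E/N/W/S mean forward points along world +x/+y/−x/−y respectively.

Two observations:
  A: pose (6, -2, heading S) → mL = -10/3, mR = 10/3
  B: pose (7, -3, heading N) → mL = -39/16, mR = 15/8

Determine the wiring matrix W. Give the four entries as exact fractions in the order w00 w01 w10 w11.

-1/2 -1/2 0 1

obs A: pose=(6,-2,S) → sL=10/3, sR=10/3, mL=-10/3, mR=10/3
obs B: pose=(7,-3,N) → sL=3, sR=15/8, mL=-39/16, mR=15/8
sensor matrix S = [[10/3, 10/3], [3, 15/8]]; det S = -15/4
solve [mL_A; mL_B] = S·[w00; w01] and [mR_A; mR_B] = S·[w10; w11]:
  w00 = -1/2, w01 = -1/2, w10 = 0, w11 = 1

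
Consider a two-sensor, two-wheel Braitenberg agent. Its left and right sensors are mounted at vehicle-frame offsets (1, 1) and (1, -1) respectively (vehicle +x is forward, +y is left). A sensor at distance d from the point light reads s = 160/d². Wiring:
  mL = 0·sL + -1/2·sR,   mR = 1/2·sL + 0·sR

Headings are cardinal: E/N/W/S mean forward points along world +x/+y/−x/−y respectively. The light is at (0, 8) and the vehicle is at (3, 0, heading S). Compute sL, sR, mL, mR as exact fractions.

160/97 32/17 -16/17 80/97

left sensor world pos  = (4, -1); dL² = 97
right sensor world pos = (2, -1); dR² = 85
sL = 160/97 = 160/97
sR = 160/85 = 32/17
mL = 0·sL + -1/2·sR = -16/17
mR = 1/2·sL + 0·sR = 80/97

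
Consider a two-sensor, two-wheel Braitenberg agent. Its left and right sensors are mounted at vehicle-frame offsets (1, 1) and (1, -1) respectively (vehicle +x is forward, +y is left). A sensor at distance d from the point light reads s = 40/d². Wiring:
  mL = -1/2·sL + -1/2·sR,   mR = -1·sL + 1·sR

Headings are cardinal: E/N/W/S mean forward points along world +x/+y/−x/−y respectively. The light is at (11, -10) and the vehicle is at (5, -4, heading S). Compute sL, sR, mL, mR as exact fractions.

4/5 20/37 -124/185 -48/185

left sensor world pos  = (6, -5); dL² = 50
right sensor world pos = (4, -5); dR² = 74
sL = 40/50 = 4/5
sR = 40/74 = 20/37
mL = -1/2·sL + -1/2·sR = -124/185
mR = -1·sL + 1·sR = -48/185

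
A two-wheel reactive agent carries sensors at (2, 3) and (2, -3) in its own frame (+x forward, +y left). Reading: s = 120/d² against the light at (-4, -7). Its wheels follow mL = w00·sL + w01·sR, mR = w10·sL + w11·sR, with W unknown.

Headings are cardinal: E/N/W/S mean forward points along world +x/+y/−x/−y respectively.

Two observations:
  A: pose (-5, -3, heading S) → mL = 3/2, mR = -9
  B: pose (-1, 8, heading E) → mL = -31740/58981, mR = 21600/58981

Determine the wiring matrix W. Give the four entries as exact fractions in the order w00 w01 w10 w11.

1/2 -1 -1 1

obs A: pose=(-5,-3,S) → sL=15, sR=6, mL=3/2, mR=-9
obs B: pose=(-1,8,E) → sL=120/349, sR=120/169, mL=-31740/58981, mR=21600/58981
sensor matrix S = [[15, 6], [120/349, 120/169]]; det S = 506520/58981
solve [mL_A; mL_B] = S·[w00; w01] and [mR_A; mR_B] = S·[w10; w11]:
  w00 = 1/2, w01 = -1, w10 = -1, w11 = 1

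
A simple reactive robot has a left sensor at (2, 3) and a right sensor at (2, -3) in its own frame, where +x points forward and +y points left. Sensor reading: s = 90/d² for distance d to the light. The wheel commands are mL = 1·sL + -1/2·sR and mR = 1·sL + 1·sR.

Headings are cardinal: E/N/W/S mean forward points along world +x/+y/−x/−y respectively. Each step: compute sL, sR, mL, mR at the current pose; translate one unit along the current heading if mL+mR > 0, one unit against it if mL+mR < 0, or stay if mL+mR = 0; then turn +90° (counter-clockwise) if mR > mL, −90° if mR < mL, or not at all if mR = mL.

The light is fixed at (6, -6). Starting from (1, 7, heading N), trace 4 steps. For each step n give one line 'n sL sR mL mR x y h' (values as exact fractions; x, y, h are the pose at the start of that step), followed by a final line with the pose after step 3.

0 90/289 90/229 7605/66181 46620/66181 1 7 N
1 9/17 45/169 2277/5746 2286/2873 1 8 W
2 10/17 2/5 33/85 84/85 0 8 S
3 45/136 45/58 -225/3944 4365/3944 0 7 E
final 1 7 N

n=0: pose=(1,7,N); sL=90/289, sR=90/229; mL=7605/66181, mR=46620/66181; mL+mR=54225/66181 → advance +1; mR−mL=135/229 → turn +1·90°
n=1: pose=(1,8,W); sL=9/17, sR=45/169; mL=2277/5746, mR=2286/2873; mL+mR=6849/5746 → advance +1; mR−mL=135/338 → turn +1·90°
n=2: pose=(0,8,S); sL=10/17, sR=2/5; mL=33/85, mR=84/85; mL+mR=117/85 → advance +1; mR−mL=3/5 → turn +1·90°
n=3: pose=(0,7,E); sL=45/136, sR=45/58; mL=-225/3944, mR=4365/3944; mL+mR=1035/986 → advance +1; mR−mL=135/116 → turn +1·90°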